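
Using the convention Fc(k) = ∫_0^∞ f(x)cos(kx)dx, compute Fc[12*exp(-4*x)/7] 48/(7*(k^2+16))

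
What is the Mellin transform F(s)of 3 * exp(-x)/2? 3 * gamma(s)/2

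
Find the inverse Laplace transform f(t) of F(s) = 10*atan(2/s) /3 10*sin(2*t) /(3*t) 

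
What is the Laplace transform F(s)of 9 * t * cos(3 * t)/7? 9 * (s^2-9)/(7 * (s^2+9)^2)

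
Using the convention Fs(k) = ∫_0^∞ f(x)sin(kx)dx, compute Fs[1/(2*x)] pi/4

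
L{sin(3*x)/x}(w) atan(3/w)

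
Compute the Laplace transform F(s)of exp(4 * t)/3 1/(3 * (s - 4))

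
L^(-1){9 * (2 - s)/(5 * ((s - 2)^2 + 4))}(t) -9 * exp(2 * t) * cos(2 * t)/5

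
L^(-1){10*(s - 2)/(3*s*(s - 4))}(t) 10*exp(2*t)*cosh(2*t)/3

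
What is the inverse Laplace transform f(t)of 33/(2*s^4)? 11*t^3/4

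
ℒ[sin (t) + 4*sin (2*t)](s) 1/ (s^2 + 1) + 8/ (s^2 + 4)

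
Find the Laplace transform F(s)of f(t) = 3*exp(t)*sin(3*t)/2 9/(2*((s - 1)^2 + 9))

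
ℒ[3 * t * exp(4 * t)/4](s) 3/(4 * (s - 4)^2)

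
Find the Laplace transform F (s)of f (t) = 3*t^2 6/s^3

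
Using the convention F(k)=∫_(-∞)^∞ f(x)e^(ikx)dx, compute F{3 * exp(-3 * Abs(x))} 18/(k^2 + 9)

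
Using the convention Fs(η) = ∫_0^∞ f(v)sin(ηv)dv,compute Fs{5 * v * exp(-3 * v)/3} 10 * η/(η^2 + 9)^2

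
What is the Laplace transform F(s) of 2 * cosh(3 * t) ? 2 * s/(s^2 - 9) 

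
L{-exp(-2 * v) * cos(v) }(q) (-q - 2) /((q + 2) ^2 + 1) 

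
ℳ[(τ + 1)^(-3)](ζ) pi * (ζ - 2) * (ζ - 1)/(2 * sin(pi * ζ))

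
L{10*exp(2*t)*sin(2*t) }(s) 20/((s - 2) ^2 + 4) 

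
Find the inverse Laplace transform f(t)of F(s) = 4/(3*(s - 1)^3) 2*t^2*exp(t)/3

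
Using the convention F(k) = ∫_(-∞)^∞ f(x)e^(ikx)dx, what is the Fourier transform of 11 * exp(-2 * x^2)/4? 11 * sqrt(2) * sqrt(pi) * exp(-k^2/8)/8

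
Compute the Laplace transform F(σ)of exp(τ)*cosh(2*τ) (σ - 1)/((σ - 1)^2 - 4)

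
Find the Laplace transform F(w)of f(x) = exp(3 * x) 1/(w - 3)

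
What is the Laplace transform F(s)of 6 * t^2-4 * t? 12/s^3-4/s^2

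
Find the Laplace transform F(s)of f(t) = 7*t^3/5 42/(5*s^4)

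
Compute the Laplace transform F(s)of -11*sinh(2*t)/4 -11/(2*s^2 - 8)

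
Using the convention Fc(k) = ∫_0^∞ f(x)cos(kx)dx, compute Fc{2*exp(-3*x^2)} sqrt(3)*sqrt(pi)*exp(-k^2/12)/3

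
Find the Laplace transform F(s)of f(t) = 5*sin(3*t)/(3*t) 5*atan(3/s)/3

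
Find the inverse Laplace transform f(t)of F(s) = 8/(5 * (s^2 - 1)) 8 * sinh(t)/5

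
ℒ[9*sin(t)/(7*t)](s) 9*atan(1/s)/7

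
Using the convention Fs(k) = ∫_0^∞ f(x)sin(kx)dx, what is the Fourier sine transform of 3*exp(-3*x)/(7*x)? 3*atan(k/3)/7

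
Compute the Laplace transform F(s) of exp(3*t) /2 1/(2*(s - 3) ) 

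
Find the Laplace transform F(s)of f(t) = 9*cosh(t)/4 9*s/(4*(s^2 - 1))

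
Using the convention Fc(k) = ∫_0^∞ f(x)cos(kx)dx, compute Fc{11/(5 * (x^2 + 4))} 11 * pi * exp(-2 * k)/20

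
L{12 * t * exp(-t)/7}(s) 12/(7 * (s + 1)^2)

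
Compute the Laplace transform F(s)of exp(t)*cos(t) (s - 1)/((s - 1)^2 + 1)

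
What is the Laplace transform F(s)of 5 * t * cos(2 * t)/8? 5 * (s^2 - 4)/(8 * (s^2 + 4)^2)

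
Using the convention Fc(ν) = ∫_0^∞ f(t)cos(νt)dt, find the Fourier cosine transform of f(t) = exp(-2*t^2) sqrt(2)*sqrt(pi)*exp(-ν^2/8)/4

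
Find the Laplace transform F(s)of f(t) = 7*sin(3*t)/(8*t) 7*atan(3/s)/8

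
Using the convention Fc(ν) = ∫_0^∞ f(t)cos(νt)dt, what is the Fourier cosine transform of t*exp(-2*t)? (4 - ν^2)/(ν^2 + 4)^2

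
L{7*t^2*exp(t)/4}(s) 7/(2*(s - 1)^3)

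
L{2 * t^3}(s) 12/s^4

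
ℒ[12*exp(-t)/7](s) 12/(7*(s + 1))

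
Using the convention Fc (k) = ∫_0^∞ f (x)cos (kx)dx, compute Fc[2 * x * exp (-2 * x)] 2 * (4 - k^2)/ (k^2 + 4)^2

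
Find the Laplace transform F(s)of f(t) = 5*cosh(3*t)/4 5*s/(4*(s^2 - 9))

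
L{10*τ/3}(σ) 10/(3*σ^2)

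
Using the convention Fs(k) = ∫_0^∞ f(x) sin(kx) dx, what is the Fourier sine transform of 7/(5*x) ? 7*pi/10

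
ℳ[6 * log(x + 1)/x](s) -6 * pi * csc(pi * s)/(s - 1)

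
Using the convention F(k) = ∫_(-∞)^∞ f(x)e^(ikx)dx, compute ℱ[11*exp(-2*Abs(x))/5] 44/(5*(k^2 + 4))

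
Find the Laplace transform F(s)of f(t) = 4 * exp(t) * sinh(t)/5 4/(5 * s * (s - 2))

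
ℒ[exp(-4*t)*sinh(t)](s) 1/((s + 4)^2 - 1)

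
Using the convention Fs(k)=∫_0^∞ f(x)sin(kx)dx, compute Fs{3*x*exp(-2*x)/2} 6*k/(k^2+4)^2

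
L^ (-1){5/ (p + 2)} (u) 5*exp (-2*u)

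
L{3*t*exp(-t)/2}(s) 3/(2*(s + 1)^2)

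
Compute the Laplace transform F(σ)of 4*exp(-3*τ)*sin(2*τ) 8/((σ + 3)^2 + 4)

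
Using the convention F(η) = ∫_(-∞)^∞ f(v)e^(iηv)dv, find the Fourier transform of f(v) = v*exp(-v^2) I*sqrt(pi)*η*exp(-η^2/4)/2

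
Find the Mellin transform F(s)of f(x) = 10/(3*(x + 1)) 10*pi*csc(pi*s)/3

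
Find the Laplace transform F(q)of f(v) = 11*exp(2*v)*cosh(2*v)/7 11*(q - 2)/(7*q*(q - 4))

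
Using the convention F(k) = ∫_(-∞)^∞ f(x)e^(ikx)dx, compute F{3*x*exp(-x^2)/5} 3*I*sqrt(pi)*k*exp(-k^2/4)/10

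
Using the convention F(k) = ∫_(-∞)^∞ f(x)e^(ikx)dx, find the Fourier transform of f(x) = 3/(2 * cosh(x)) 3 * pi/(2 * cosh(pi * k/2))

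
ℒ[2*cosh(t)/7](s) 2*s/(7*(s^2 - 1))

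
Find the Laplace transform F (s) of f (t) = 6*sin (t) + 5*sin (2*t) 6/ (s^2 + 1) + 10/ (s^2 + 4) 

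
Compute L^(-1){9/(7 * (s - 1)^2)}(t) 9 * t * exp(t)/7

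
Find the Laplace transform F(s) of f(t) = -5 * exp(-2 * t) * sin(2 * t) -10/((s + 2) ^2 + 4) 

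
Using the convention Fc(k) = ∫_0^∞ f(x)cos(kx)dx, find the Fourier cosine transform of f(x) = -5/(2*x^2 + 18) -5*pi*exp(-3*k)/12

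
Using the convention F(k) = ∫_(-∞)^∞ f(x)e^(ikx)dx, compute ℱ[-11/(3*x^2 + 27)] -11*pi*exp(-3*Abs(k))/9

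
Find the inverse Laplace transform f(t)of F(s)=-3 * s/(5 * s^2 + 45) -3 * cos(3 * t)/5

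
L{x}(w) w^(-2)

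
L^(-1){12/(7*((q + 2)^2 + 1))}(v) 12*exp(-2*v)*sin(v)/7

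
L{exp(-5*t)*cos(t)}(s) (s + 5)/((s + 5)^2 + 1)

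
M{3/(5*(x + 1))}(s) 3*pi*csc(pi*s)/5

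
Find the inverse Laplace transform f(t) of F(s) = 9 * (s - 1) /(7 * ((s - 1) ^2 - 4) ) 9 * exp(t) * cosh(2 * t) /7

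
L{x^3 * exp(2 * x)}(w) 6/(w - 2)^4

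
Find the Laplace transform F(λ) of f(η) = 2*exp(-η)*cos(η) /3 2*(λ + 1) /(3*((λ + 1) ^2 + 1) ) 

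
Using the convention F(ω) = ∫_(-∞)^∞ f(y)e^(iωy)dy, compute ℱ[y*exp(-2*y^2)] sqrt(2)*I*sqrt(pi)*ω*exp(-ω^2/8)/8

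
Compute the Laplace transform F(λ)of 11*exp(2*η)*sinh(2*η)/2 11/(λ*(λ - 4))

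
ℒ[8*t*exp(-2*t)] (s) 8/(s + 2)^2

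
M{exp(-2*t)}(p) gamma(p)/2^p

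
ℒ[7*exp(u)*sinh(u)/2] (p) 7/(2*p*(p - 2))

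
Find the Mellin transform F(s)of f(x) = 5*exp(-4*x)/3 5*gamma(s)/(3*4^s)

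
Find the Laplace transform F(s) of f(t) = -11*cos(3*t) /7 -11*s/(7*s^2 + 63) 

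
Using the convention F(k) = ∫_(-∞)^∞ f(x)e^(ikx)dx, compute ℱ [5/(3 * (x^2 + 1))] 5 * pi * exp(-Abs(k))/3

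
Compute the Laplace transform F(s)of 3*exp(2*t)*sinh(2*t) 6/(s*(s - 4))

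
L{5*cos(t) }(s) 5*s/(s^2 + 1) 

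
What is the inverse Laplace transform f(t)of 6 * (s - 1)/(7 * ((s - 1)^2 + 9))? 6 * exp(t) * cos(3 * t)/7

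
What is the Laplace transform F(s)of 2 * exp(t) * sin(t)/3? 2/(3 * ((s - 1)^2 + 1))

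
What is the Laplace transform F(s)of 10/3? 10/(3*s)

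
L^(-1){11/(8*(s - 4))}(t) 11*exp(4*t)/8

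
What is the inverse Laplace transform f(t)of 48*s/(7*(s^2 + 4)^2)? 12*t*sin(2*t)/7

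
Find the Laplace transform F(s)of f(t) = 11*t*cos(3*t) 11*(s^2 - 9)/(s^2 + 9)^2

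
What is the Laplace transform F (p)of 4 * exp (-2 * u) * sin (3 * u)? 12/ ( (p + 2)^2 + 9)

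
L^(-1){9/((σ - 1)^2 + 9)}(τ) 3 * exp(τ) * sin(3 * τ)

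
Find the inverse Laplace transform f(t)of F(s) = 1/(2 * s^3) t^2/4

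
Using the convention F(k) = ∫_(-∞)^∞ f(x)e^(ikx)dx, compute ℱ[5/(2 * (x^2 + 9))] 5 * pi * exp(-3 * Abs(k))/6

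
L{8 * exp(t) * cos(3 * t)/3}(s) 8 * (s - 1)/(3 * ((s - 1)^2+9))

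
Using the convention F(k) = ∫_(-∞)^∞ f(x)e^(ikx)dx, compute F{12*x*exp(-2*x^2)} 3*sqrt(2)*I*sqrt(pi)*k*exp(-k^2/8)/2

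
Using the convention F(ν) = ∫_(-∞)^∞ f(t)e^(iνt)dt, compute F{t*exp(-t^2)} I*sqrt(pi)*ν*exp(-ν^2/4)/2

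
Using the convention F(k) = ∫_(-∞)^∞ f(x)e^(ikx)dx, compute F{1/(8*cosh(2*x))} pi/(16*cosh(pi*k/4))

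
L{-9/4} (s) -9/ (4*s)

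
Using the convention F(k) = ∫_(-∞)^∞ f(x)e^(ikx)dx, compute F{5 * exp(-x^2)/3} 5 * sqrt(pi) * exp(-k^2/4)/3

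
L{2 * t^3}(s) 12/s^4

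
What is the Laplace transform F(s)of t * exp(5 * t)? (s - 5)^(-2)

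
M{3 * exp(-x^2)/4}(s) 3 * gamma(s/2)/8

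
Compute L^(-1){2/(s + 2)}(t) 2*exp(-2*t)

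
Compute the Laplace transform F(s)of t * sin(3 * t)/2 3 * s/(s^2+9)^2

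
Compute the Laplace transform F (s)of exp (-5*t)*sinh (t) 1/ ( (s + 5)^2 - 1)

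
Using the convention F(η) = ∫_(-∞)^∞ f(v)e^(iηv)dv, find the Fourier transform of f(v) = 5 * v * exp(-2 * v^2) 5 * sqrt(2) * I * sqrt(pi) * η * exp(-η^2/8)/8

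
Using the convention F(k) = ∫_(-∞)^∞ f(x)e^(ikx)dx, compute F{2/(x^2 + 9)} 2*pi*exp(-3*Abs(k))/3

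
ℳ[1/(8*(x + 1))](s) pi*csc(pi*s)/8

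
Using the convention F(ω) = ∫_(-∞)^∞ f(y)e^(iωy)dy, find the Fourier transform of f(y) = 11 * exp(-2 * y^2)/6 11 * sqrt(2) * sqrt(pi) * exp(-ω^2/8)/12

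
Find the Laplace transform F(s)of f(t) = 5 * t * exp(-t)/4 5/(4 * (s + 1)^2)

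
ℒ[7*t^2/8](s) 7/(4*s^3)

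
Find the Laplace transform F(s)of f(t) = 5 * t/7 5/(7 * s^2)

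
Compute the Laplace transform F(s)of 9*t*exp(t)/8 9/(8*(s - 1)^2)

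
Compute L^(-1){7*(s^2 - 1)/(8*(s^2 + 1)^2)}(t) 7*t*cos(t)/8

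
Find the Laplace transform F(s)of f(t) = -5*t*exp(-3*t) -5/(s + 3)^2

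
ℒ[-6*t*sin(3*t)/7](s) -36*s/(7*(s^2+9)^2)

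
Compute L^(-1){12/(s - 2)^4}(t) 2*t^3*exp(2*t)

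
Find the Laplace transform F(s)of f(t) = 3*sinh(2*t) 6/(s^2 - 4)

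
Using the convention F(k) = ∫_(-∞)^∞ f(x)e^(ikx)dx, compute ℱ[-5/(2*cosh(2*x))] -5*pi/(4*cosh(pi*k/4))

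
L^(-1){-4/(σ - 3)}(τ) -4 * exp(3 * τ)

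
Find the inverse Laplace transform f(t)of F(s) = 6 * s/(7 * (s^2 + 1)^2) 3 * t * sin(t)/7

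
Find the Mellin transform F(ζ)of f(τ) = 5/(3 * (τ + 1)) 5 * pi * csc(pi * ζ)/3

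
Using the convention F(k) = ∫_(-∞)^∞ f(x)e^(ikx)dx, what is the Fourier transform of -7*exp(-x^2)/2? -7*sqrt(pi)*exp(-k^2/4)/2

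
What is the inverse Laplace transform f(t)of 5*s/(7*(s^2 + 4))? 5*cos(2*t)/7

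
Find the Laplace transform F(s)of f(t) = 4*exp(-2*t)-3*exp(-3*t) 4/(s + 2)-3/(s + 3)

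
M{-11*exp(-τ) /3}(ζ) -11*gamma(ζ) /3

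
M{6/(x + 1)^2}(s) -6*pi*(s - 1)/sin(pi*s)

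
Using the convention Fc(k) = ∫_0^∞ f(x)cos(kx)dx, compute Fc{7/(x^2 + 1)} 7*pi*exp(-k)/2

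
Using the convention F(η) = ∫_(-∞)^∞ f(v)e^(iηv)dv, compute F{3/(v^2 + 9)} pi*exp(-3*Abs(η))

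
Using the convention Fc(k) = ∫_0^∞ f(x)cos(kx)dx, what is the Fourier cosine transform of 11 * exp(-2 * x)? 22/(k^2 + 4)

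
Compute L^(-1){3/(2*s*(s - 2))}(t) 3*exp(t)*sinh(t)/2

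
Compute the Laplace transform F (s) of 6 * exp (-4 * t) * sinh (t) 6/ ( (s+4) ^2 - 1) 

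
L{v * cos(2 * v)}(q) (q^2 - 4)/(q^2 + 4)^2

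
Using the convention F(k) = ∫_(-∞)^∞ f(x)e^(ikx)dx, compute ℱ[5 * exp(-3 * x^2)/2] 5 * sqrt(3) * sqrt(pi) * exp(-k^2/12)/6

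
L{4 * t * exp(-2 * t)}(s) 4/(s + 2)^2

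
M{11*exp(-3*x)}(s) 11*gamma(s)/3^s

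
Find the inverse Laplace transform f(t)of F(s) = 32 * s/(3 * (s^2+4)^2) 8 * t * sin(2 * t)/3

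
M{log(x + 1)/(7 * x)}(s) -pi * csc(pi * s)/(7 * s - 7)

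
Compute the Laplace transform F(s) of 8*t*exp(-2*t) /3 8/(3*(s + 2) ^2) 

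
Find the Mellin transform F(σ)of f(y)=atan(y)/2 -pi*sec(pi*σ/2)/(4*σ)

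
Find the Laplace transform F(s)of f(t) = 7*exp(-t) 7/(s + 1)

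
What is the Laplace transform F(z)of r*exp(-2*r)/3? 1/(3*(z + 2)^2)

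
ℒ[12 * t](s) 12/s^2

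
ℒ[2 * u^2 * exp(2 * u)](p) 4/(p - 2)^3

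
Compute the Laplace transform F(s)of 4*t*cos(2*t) 4*(s^2 - 4)/(s^2 + 4)^2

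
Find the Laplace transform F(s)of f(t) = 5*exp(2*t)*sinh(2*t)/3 10/(3*s*(s - 4))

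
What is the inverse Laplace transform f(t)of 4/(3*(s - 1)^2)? 4*t*exp(t)/3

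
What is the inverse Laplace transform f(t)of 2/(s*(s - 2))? 2*exp(t)*sinh(t)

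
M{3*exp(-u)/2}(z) 3*gamma(z)/2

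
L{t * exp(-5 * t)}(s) (s + 5)^(-2)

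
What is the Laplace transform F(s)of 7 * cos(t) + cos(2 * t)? 7 * s/(s^2 + 1) + s/(s^2 + 4)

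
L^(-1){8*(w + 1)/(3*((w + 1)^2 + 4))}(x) 8*exp(-x)*cos(2*x)/3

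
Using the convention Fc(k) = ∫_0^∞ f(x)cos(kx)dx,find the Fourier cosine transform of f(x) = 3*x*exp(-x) 3*(1 - k^2)/(k^2+1)^2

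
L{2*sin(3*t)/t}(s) 2*atan(3/s)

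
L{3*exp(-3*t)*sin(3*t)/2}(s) 9/(2*((s + 3)^2 + 9))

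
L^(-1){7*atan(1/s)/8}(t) 7*sin(t)/(8*t)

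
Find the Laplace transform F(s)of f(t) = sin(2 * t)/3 2/(3 * (s^2 + 4))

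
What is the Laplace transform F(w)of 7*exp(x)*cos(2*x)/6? 7*(w - 1)/(6*((w - 1)^2+4))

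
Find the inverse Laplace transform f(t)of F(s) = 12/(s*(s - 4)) 6*exp(2*t)*sinh(2*t)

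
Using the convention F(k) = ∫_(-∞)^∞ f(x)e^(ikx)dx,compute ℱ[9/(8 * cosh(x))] 9 * pi/(8 * cosh(pi * k/2))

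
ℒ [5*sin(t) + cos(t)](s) s/(s^2 + 1) + 5/(s^2 + 1)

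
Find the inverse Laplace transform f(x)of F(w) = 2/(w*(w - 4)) exp(2*x)*sinh(2*x)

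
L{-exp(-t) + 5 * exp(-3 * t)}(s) 5/(s + 3) - 1/(s + 1)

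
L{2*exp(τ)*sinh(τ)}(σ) 2/(σ*(σ - 2))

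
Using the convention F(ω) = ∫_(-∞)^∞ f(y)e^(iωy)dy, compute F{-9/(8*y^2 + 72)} -3*pi*exp(-3*Abs(ω))/8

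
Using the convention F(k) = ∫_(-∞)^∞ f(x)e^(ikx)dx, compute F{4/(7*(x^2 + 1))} 4*pi*exp(-Abs(k))/7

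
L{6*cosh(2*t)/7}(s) 6*s/(7*(s^2 - 4))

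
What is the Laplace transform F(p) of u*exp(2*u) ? (p - 2) ^(-2) 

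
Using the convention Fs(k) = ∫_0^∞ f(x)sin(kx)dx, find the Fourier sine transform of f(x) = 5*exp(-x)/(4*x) 5*atan(k)/4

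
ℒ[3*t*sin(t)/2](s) 3*s/(s^2 + 1)^2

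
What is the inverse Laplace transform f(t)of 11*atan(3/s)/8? 11*sin(3*t)/(8*t)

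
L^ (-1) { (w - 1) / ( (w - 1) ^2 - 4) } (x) exp (x)*cosh (2*x) 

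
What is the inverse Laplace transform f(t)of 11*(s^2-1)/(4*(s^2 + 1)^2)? 11*t*cos(t)/4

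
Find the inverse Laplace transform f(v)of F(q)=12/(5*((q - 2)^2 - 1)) 12*exp(2*v)*sinh(v)/5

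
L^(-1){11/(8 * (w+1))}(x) 11 * exp(-x)/8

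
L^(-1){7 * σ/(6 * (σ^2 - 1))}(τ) 7 * cosh(τ)/6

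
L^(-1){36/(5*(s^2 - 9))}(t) 12*sinh(3*t)/5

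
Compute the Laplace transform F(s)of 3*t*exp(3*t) 3/(s - 3)^2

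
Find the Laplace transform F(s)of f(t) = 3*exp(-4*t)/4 3/(4*(s + 4))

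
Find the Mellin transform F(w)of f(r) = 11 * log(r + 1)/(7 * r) -11 * pi * csc(pi * w)/(7 * w - 7)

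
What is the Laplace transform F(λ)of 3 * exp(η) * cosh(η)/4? 3 * (λ - 1)/(4 * λ * (λ - 2))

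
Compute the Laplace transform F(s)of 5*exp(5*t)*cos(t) 5*(s - 5)/((s - 5)^2+1)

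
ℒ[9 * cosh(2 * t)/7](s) 9 * s/(7 * (s^2 - 4))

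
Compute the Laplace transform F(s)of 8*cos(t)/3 8*s/(3*(s^2 + 1))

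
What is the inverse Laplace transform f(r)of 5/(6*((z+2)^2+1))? 5*exp(-2*r)*sin(r)/6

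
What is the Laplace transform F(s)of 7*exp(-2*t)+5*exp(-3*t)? 7/(s+2)+5/(s+3)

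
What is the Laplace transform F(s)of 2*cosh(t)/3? 2*s/(3*(s^2-1))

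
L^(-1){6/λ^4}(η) η^3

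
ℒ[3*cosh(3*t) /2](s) 3*s/(2*(s^2 - 9) ) 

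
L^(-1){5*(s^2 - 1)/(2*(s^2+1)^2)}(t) 5*t*cos(t)/2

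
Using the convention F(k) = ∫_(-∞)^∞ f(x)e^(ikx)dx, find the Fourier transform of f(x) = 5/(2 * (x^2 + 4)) 5 * pi * exp(-2 * Abs(k))/4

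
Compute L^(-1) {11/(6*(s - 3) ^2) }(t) 11*t*exp(3*t) /6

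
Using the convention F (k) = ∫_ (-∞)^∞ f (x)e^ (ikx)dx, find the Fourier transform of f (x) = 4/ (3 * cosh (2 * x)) 2 * pi/ (3 * cosh (pi * k/4))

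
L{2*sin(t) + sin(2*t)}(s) 2/(s^2 + 1) + 2/(s^2 + 4)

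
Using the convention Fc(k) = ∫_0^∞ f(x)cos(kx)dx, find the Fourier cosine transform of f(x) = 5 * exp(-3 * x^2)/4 5 * sqrt(3) * sqrt(pi) * exp(-k^2/12)/24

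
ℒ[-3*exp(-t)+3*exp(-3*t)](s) 3/(s+3) - 3/(s+1)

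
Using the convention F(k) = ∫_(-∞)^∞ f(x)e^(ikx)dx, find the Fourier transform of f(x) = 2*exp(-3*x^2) 2*sqrt(3)*sqrt(pi)*exp(-k^2/12)/3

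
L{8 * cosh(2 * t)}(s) 8 * s/(s^2 - 4)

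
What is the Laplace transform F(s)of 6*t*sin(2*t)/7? 24*s/(7*(s^2+4)^2)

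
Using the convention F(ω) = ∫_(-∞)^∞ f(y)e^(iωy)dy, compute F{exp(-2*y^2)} sqrt(2)*sqrt(pi)*exp(-ω^2/8)/2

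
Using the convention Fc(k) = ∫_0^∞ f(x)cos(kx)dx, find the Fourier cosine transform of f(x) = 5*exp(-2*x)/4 5/(2*(k^2 + 4))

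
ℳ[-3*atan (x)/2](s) 3*pi*sec (pi*s/2)/ (4*s)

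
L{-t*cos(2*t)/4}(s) (4 - s^2)/(4*(s^2 + 4)^2)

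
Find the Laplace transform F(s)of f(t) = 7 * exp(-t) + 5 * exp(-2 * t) 7/(s + 1) + 5/(s + 2)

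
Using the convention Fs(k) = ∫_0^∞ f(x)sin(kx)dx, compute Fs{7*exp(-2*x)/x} 7*atan(k/2)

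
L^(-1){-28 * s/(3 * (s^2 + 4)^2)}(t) -7 * t * sin(2 * t)/3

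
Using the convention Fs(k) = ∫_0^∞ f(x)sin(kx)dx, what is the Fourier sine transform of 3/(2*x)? 3*pi/4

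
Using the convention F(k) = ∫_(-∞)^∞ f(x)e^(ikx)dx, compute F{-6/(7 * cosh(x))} -6 * pi/(7 * cosh(pi * k/2))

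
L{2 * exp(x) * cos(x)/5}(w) 2 * (w - 1)/(5 * ((w - 1)^2 + 1))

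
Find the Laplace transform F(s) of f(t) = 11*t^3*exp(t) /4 33/(2*(s - 1) ^4) 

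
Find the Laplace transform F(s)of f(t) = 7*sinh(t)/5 7/(5*(s^2 - 1))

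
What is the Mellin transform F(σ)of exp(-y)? gamma(σ)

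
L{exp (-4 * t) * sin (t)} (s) 1/ ( (s+4)^2+1)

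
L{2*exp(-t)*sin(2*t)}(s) 4/((s + 1)^2 + 4)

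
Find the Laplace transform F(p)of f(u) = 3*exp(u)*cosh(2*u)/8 3*(p - 1)/(8*((p - 1)^2 - 4))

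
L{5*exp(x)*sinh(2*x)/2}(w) 5/((w - 1)^2 - 4)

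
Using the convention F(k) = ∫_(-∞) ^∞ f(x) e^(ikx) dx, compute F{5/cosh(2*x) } 5*pi/(2*cosh(pi*k/4) ) 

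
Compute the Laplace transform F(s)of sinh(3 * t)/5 3/(5 * (s^2 - 9))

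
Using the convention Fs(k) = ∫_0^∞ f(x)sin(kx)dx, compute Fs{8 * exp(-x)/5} 8 * k/(5 * (k^2+1))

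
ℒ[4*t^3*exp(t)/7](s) 24/(7*(s - 1)^4)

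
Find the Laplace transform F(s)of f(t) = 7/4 7/(4*s)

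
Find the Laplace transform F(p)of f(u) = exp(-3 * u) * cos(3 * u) (p + 3)/((p + 3)^2 + 9)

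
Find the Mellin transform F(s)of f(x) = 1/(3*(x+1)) pi*csc(pi*s)/3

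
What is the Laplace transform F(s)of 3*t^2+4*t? 4/s^2+6/s^3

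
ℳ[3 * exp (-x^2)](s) 3 * gamma (s/2)/2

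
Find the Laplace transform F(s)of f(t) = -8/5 -8/(5*s)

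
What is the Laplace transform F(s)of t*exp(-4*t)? (s + 4)^(-2)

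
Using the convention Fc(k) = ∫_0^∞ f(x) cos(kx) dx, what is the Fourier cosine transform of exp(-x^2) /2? sqrt(pi) * exp(-k^2/4) /4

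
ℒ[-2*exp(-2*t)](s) -2/(s + 2)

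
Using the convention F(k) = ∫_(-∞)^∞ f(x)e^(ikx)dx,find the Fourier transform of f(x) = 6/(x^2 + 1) 6*pi*exp(-Abs(k))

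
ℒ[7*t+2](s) 7/s^2+2/s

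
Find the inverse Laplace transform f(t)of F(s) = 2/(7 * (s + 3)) 2 * exp(-3 * t)/7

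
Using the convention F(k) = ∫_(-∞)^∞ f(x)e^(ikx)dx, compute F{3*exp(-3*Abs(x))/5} 18/(5*(k^2 + 9))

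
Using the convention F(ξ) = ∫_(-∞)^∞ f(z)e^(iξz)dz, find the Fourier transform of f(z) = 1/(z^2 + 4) pi*exp(-2*Abs(ξ))/2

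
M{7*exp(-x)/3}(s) 7*gamma(s)/3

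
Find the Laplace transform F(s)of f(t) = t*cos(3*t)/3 (s^2 - 9)/(3*(s^2 + 9)^2)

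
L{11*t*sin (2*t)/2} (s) 22*s/ (s^2 + 4)^2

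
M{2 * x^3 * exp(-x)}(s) 2 * gamma(s + 3)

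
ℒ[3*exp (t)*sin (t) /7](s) 3/ (7*( (s - 1) ^2+1) ) 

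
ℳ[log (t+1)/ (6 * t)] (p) -pi * csc (pi * p)/ (6 * p - 6)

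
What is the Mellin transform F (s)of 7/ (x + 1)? 7*pi*csc (pi*s)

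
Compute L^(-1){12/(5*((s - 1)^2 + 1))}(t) 12*exp(t)*sin(t)/5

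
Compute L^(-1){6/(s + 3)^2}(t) 6*t*exp(-3*t)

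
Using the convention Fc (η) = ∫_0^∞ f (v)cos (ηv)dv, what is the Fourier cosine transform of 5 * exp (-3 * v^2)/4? 5 * sqrt (3) * sqrt (pi) * exp (-η^2/12)/24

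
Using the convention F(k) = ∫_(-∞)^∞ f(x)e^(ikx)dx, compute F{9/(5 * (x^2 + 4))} 9 * pi * exp(-2 * Abs(k))/10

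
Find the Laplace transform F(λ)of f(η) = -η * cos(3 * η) (9 - λ^2)/(λ^2 + 9)^2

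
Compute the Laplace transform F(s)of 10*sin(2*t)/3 20/(3*(s^2 + 4))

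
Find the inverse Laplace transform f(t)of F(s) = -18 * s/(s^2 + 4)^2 -9 * t * sin(2 * t)/2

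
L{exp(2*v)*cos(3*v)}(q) (q - 2)/((q - 2)^2+9)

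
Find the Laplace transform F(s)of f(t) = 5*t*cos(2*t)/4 5*(s^2 - 4)/(4*(s^2 + 4)^2)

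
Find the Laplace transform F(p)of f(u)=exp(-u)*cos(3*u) (p + 1)/((p + 1)^2 + 9)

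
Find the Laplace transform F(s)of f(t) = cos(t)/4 s/(4*(s^2 + 1))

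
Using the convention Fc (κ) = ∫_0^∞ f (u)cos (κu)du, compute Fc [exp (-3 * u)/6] 1/ (2 * (κ^2+9))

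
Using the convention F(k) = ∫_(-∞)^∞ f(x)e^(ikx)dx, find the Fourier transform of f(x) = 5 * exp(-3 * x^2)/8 5 * sqrt(3) * sqrt(pi) * exp(-k^2/12)/24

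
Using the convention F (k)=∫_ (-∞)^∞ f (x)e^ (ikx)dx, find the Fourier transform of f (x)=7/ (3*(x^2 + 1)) 7*pi*exp (-Abs (k))/3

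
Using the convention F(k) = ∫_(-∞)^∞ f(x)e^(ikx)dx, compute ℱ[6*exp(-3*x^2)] 2*sqrt(3)*sqrt(pi)*exp(-k^2/12)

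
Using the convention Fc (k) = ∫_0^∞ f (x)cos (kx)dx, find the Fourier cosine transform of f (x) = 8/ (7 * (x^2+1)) 4 * pi * exp (-k)/7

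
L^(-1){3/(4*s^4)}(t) t^3/8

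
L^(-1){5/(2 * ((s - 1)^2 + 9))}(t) 5 * exp(t) * sin(3 * t)/6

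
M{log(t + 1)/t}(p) -pi*csc(pi*p)/(p - 1)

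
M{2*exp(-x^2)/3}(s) gamma(s/2)/3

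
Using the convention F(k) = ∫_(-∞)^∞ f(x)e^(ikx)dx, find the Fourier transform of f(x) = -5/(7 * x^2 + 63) -5 * pi * exp(-3 * Abs(k))/21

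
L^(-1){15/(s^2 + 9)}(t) 5*sin(3*t)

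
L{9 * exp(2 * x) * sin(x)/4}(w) 9/(4 * ((w - 2)^2 + 1))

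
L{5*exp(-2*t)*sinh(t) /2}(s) 5/(2*((s+2) ^2 - 1) ) 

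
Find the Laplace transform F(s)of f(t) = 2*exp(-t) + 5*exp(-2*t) 5/(s + 2) + 2/(s + 1)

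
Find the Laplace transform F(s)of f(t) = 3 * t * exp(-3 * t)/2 3/(2 * (s + 3)^2)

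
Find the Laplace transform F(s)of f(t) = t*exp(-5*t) (s+5)^(-2)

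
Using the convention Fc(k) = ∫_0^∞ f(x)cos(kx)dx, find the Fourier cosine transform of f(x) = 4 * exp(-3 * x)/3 4/(k^2+9)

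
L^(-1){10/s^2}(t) 10 * t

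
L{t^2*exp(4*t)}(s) 2/(s - 4)^3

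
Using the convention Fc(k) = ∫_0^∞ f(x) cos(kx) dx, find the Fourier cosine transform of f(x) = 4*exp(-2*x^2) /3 sqrt(2)*sqrt(pi)*exp(-k^2/8) /3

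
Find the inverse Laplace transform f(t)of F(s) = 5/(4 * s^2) 5 * t/4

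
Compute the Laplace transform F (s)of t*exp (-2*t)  (s+2)^ (-2)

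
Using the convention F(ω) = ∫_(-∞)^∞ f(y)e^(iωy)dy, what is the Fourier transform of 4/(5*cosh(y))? 4*pi/(5*cosh(pi*ω/2))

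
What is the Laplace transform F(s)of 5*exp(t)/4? 5/(4*(s - 1))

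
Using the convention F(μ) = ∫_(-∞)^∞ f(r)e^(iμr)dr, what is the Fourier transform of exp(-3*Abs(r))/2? 3/(μ^2 + 9)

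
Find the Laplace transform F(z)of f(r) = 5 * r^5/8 75/z^6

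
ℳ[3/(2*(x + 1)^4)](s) gamma(s)*gamma(4 - s)/4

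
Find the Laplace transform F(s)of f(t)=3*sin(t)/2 3/(2*(s^2 + 1))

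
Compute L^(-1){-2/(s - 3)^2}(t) -2*t*exp(3*t)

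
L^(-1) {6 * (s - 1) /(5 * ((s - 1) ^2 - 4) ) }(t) 6 * exp(t) * cosh(2 * t) /5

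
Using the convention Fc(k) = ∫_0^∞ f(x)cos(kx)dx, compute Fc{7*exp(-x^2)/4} 7*sqrt(pi)*exp(-k^2/4)/8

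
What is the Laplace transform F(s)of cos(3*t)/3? s/(3*(s^2 + 9))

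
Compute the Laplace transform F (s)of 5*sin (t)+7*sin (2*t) 14/ (s^2+4)+5/ (s^2+1)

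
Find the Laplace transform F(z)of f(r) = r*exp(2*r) (z - 2)^(-2)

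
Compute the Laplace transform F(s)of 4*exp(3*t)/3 4/(3*(s - 3))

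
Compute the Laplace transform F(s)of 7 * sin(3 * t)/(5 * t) 7 * atan(3/s)/5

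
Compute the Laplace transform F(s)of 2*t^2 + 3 3/s + 4/s^3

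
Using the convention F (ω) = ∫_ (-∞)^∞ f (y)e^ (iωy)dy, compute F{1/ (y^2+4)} pi * exp (-2 * Abs (ω))/2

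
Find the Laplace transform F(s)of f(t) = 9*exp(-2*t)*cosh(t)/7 9*(s + 2)/(7*((s + 2)^2 - 1))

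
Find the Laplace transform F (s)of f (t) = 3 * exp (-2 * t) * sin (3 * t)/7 9/ (7 * ( (s + 2)^2 + 9))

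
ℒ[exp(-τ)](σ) 1/(σ + 1)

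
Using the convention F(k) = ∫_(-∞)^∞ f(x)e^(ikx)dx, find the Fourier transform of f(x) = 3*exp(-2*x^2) 3*sqrt(2)*sqrt(pi)*exp(-k^2/8)/2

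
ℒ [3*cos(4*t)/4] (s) 3*s/(4*(s^2 + 16))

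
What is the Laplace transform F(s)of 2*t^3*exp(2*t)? 12/(s - 2)^4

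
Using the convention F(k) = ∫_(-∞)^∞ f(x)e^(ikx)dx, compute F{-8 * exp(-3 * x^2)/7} -8 * sqrt(3) * sqrt(pi) * exp(-k^2/12)/21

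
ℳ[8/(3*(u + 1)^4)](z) 4*gamma(z)*gamma(4 - z)/9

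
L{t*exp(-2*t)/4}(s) 1/(4*(s + 2)^2)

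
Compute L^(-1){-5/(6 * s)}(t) -5/6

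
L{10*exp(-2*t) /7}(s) 10/(7*(s + 2) ) 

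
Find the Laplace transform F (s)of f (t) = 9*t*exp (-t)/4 9/ (4*(s + 1)^2)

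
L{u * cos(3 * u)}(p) (p^2 - 9)/(p^2+9)^2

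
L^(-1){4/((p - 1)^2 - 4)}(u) 2 * exp(u) * sinh(2 * u)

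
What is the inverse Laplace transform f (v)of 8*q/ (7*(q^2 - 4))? 8*cosh (2*v)/7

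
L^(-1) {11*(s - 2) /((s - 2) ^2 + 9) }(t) 11*exp(2*t)*cos(3*t) 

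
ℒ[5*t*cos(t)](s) 5*(s^2 - 1)/(s^2 + 1)^2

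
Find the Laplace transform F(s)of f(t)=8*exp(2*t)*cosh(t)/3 8*(s - 2)/(3*((s - 2)^2 - 1))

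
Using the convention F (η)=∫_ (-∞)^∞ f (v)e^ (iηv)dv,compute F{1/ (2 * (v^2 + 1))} pi * exp (-Abs (η))/2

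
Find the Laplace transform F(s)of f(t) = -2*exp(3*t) -2/(s - 3)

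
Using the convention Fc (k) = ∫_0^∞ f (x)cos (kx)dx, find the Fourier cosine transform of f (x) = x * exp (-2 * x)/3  (4 - k^2)/ (3 * (k^2 + 4)^2)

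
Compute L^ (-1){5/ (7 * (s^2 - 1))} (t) 5 * sinh (t)/7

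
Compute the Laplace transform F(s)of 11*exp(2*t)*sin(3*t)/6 11/(2*((s - 2)^2+9))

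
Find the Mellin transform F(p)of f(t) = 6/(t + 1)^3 3*pi*(p - 2)*(p - 1)/sin(pi*p)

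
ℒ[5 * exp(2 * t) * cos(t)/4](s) 5 * (s - 2)/(4 * ((s - 2)^2 + 1))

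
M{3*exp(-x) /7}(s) 3*gamma(s) /7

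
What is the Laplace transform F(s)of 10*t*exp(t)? 10/(s - 1)^2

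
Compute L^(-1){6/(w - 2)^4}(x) x^3*exp(2*x)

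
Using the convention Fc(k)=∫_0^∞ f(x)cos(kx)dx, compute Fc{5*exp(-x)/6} 5/(6*(k^2+1))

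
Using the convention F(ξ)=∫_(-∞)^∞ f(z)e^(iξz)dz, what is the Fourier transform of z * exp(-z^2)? I * sqrt(pi) * ξ * exp(-ξ^2/4)/2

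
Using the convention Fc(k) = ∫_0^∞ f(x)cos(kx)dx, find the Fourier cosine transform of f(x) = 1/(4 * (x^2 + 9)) pi * exp(-3 * k)/24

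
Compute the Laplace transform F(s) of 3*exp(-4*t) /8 3/(8*(s + 4) ) 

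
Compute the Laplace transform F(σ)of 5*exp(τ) 5/(σ - 1)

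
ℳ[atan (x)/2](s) -pi * sec (pi * s/2)/ (4 * s)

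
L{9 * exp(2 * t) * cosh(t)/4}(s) 9 * (s - 2)/(4 * ((s - 2)^2 - 1))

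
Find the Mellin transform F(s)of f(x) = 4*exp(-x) 4*gamma(s)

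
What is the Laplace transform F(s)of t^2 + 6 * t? 6/s^2 + 2/s^3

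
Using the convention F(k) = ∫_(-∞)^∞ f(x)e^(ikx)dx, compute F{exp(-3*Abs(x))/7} 6/(7*(k^2 + 9))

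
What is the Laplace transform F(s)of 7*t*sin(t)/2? 7*s/(s^2+1)^2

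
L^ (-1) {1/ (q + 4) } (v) exp (-4 * v) 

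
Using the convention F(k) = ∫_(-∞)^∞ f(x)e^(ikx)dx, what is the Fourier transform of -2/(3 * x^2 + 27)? -2 * pi * exp(-3 * Abs(k))/9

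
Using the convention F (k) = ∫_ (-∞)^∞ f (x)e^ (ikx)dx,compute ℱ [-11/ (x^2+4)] -11 * pi * exp (-2 * Abs (k))/2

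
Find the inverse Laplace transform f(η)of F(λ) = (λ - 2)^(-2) η * exp(2 * η)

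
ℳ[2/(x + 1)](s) 2 * pi * csc(pi * s)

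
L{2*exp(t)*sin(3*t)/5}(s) 6/(5*((s - 1)^2 + 9))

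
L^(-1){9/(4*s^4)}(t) 3*t^3/8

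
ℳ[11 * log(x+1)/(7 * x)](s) -11 * pi * csc(pi * s)/(7 * s - 7)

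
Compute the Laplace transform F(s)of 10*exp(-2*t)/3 10/(3*(s + 2))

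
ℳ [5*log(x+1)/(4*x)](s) -5*pi*csc(pi*s)/(4*s - 4)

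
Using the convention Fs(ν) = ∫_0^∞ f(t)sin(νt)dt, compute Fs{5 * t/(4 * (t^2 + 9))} 5 * pi * exp(-3 * ν)/8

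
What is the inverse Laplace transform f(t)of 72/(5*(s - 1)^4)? 12*t^3*exp(t)/5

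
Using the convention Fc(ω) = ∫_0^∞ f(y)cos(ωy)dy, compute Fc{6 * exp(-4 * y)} 24/(ω^2 + 16)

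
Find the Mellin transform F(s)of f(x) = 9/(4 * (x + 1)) 9 * pi * csc(pi * s)/4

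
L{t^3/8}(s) 3/(4 * s^4)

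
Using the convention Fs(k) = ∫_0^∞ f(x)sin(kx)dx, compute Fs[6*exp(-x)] 6*k/(k^2 + 1)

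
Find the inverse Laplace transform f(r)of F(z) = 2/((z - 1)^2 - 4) exp(r) * sinh(2 * r)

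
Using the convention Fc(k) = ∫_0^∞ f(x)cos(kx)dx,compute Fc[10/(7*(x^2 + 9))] 5*pi*exp(-3*k)/21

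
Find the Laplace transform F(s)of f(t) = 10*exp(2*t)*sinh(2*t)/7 20/(7*s*(s - 4))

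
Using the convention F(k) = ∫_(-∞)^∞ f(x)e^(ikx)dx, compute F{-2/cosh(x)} -2*pi/cosh(pi*k/2)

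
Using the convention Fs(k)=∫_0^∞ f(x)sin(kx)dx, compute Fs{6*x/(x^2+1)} 3*pi*exp(-k)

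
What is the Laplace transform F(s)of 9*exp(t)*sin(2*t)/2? 9/((s - 1)^2 + 4)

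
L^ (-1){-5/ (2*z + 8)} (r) -5*exp (-4*r)/2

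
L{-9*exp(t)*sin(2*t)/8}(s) -9/(4*(s - 1)^2 + 16)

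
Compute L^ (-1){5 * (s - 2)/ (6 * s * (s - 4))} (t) 5 * exp (2 * t) * cosh (2 * t)/6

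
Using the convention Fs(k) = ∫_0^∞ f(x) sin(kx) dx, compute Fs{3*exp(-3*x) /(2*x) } 3*atan(k/3) /2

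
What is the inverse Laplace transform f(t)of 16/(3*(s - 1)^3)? 8*t^2*exp(t)/3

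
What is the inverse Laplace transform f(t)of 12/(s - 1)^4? 2 * t^3 * exp(t)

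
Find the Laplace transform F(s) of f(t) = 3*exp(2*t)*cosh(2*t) 3*(s - 2) /(s*(s - 4) ) 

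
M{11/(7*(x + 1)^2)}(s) -11*pi*(s - 1)/(7*sin(pi*s))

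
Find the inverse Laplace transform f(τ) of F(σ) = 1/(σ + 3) exp(-3 * τ) 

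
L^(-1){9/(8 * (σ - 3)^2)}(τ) 9 * τ * exp(3 * τ)/8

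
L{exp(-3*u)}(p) 1/(p + 3)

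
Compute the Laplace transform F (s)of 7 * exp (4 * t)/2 7/ (2 * (s - 4))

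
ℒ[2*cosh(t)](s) 2*s/(s^2 - 1)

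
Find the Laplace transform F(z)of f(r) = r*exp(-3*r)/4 1/(4*(z + 3)^2)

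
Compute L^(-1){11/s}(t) 11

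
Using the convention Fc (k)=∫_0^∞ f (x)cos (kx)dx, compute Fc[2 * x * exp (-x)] 2 * (1 - k^2)/ (k^2 + 1)^2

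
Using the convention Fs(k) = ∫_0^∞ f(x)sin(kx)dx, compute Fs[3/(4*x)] 3*pi/8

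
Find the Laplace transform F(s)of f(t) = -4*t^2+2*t 2/s^2 - 8/s^3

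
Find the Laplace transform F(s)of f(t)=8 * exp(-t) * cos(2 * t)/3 8 * (s + 1)/(3 * ((s + 1)^2 + 4))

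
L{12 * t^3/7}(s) 72/(7 * s^4) 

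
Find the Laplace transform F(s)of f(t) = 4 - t 4/s - 1/s^2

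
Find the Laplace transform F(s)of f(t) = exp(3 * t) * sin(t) 1/((s - 3)^2 + 1)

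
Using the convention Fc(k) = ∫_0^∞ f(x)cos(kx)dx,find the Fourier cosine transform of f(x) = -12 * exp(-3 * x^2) -2 * sqrt(3) * sqrt(pi) * exp(-k^2/12)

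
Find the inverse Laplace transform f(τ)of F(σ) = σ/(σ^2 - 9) cosh(3 * τ)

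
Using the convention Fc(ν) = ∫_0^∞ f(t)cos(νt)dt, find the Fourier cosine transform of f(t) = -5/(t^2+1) -5*pi*exp(-ν)/2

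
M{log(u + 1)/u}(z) -pi * csc(pi * z)/(z - 1)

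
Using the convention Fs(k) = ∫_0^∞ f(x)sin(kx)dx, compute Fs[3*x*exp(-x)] 6*k/(k^2 + 1)^2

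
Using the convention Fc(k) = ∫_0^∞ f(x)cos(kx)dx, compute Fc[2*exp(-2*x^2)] sqrt(2)*sqrt(pi)*exp(-k^2/8)/2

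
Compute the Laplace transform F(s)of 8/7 8/(7*s)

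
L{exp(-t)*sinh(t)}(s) 1/(s*(s + 2))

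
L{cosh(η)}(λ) λ/(λ^2 - 1)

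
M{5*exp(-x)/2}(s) 5*gamma(s)/2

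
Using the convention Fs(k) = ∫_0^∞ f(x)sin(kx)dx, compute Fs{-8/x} -4 * pi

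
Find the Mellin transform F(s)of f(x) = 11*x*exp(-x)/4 11*gamma(s+1)/4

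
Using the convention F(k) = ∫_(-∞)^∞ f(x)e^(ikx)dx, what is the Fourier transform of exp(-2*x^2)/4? sqrt(2)*sqrt(pi)*exp(-k^2/8)/8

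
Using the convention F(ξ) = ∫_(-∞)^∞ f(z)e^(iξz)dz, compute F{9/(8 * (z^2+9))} 3 * pi * exp(-3 * Abs(ξ))/8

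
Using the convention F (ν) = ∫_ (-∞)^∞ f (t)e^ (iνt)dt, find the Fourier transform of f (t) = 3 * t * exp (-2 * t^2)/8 3 * sqrt (2) * I * sqrt (pi) * ν * exp (-ν^2/8)/64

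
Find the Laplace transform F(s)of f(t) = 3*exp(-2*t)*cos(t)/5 3*(s + 2)/(5*((s + 2)^2 + 1))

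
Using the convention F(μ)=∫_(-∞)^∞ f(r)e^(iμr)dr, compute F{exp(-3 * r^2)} sqrt(3) * sqrt(pi) * exp(-μ^2/12)/3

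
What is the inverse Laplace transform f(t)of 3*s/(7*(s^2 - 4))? 3*cosh(2*t)/7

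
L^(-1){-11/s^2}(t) -11*t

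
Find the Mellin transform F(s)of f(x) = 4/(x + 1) 4*pi*csc(pi*s)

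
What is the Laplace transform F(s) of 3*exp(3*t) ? 3/(s - 3) 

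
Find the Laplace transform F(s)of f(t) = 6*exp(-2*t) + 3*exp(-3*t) 6/(s + 2) + 3/(s + 3)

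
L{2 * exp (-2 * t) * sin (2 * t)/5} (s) 4/ (5 * ( (s + 2)^2 + 4))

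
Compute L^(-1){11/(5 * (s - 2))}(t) 11 * exp(2 * t)/5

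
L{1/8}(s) 1/(8*s)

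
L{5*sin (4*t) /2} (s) 10/ (s^2 + 16) 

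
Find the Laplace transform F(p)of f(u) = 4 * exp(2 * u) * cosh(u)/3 4 * (p - 2)/(3 * ((p - 2)^2-1))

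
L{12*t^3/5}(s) 72/(5*s^4)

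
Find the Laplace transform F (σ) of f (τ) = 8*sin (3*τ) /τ 8*atan (3/σ) 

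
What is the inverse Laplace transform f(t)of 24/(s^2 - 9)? 8 * sinh(3 * t)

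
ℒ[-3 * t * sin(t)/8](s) -3 * s/(4 * (s^2 + 1)^2)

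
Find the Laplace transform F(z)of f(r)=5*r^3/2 15/z^4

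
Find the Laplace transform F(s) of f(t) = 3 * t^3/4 9/(2 * s^4) 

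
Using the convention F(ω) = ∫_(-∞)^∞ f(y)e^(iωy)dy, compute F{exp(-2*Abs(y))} 4/(ω^2 + 4)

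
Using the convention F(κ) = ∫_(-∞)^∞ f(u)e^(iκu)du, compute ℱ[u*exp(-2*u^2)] sqrt(2)*I*sqrt(pi)*κ*exp(-κ^2/8)/8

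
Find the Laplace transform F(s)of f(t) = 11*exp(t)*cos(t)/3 11*(s - 1)/(3*((s - 1)^2 + 1))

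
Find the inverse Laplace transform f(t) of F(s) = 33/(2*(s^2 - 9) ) 11*sinh(3*t) /2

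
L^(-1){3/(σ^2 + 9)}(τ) sin(3*τ)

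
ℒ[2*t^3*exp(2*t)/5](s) 12/(5*(s - 2)^4)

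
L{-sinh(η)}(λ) -1/(λ^2 - 1)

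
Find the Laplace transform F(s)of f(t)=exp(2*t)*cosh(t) (s - 2)/((s - 2)^2-1)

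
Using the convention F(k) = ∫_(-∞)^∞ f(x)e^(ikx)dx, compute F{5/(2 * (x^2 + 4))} 5 * pi * exp(-2 * Abs(k))/4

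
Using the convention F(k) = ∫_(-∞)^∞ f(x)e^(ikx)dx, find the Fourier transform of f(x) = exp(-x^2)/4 sqrt(pi) * exp(-k^2/4)/4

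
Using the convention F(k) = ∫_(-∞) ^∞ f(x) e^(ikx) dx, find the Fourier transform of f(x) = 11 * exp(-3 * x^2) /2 11 * sqrt(3) * sqrt(pi) * exp(-k^2/12) /6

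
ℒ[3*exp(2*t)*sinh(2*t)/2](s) 3/(s*(s - 4))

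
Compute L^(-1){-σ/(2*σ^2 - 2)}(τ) -cosh(τ)/2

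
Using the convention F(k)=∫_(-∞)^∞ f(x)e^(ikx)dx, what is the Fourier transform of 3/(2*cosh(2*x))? 3*pi/(4*cosh(pi*k/4))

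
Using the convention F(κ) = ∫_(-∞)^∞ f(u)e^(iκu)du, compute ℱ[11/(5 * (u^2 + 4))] 11 * pi * exp(-2 * Abs(κ))/10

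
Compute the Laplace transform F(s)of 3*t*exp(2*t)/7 3/(7*(s - 2)^2)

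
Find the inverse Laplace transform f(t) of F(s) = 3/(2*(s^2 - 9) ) sinh(3*t) /2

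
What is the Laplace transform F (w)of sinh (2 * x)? 2/ (w^2 - 4)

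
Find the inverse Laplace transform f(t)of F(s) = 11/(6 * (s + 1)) 11 * exp(-t)/6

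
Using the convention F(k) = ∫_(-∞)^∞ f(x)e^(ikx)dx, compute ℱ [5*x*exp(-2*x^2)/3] 5*sqrt(2)*I*sqrt(pi)*k*exp(-k^2/8)/24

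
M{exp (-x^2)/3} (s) gamma (s/2)/6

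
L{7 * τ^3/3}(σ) 14/σ^4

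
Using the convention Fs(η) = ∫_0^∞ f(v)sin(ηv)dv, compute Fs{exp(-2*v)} η/(η^2 + 4)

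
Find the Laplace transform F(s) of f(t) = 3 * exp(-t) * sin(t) 3/((s + 1) ^2 + 1) 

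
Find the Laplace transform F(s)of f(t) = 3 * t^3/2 9/s^4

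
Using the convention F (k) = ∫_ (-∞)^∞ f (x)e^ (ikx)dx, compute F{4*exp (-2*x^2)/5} 2*sqrt (2)*sqrt (pi)*exp (-k^2/8)/5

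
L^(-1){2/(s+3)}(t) 2*exp(-3*t)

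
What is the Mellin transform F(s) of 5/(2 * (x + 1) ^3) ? 5 * pi * (s - 2) * (s - 1) /(4 * sin(pi * s) ) 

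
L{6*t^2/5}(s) 12/(5*s^3)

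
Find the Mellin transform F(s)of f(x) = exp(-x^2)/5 gamma(s/2)/10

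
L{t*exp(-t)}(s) (s+1)^(-2)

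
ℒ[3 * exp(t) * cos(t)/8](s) 3 * (s - 1)/(8 * ((s - 1)^2 + 1))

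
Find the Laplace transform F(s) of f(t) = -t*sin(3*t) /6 -s/(s^2 + 9) ^2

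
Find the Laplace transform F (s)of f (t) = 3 3/s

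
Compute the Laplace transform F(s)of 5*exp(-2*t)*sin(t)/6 5/(6*((s + 2)^2 + 1))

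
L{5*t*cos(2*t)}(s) 5*(s^2-4)/(s^2 + 4)^2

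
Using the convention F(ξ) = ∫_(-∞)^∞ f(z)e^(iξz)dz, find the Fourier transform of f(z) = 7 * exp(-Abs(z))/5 14/(5 * (ξ^2 + 1))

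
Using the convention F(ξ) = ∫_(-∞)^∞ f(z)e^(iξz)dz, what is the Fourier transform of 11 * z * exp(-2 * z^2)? 11 * sqrt(2) * I * sqrt(pi) * ξ * exp(-ξ^2/8)/8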